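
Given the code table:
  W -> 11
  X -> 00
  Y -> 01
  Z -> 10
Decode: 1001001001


Decoding:
10 -> Z
01 -> Y
00 -> X
10 -> Z
01 -> Y


Result: ZYXZY


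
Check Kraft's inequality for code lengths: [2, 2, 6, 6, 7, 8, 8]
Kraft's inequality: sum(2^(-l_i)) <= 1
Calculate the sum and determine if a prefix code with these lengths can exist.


Sum = 2^(-2) + 2^(-2) + 2^(-6) + 2^(-6) + 2^(-7) + 2^(-8) + 2^(-8)
    = 0.25 + 0.25 + 0.015625 + 0.015625 + 0.0078125 + 0.00390625 + 0.00390625
    = 140/256 = 0.546875
Since 0.546875 <= 1, Kraft's inequality IS satisfied.
A prefix code with these lengths CAN exist.

Kraft sum = 0.546875. Satisfied.


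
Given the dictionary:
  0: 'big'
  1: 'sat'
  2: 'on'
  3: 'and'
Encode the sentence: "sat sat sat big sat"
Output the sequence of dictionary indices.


Look up each word in the dictionary:
  'sat' -> 1
  'sat' -> 1
  'sat' -> 1
  'big' -> 0
  'sat' -> 1

Encoded: [1, 1, 1, 0, 1]


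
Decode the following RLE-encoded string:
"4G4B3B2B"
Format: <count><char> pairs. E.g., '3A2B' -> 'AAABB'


Expanding each <count><char> pair:
  4G -> 'GGGG'
  4B -> 'BBBB'
  3B -> 'BBB'
  2B -> 'BB'

Decoded = GGGGBBBBBBBBB


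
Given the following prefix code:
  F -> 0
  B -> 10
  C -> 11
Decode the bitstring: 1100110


Decoding step by step:
Bits 11 -> C
Bits 0 -> F
Bits 0 -> F
Bits 11 -> C
Bits 0 -> F


Decoded message: CFFCF


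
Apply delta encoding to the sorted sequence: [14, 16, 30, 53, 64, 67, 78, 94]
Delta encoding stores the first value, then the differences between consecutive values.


First value: 14
Deltas:
  16 - 14 = 2
  30 - 16 = 14
  53 - 30 = 23
  64 - 53 = 11
  67 - 64 = 3
  78 - 67 = 11
  94 - 78 = 16


Delta encoded: [14, 2, 14, 23, 11, 3, 11, 16]


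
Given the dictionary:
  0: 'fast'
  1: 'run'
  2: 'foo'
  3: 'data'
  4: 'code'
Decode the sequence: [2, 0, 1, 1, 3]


Look up each index in the dictionary:
  2 -> 'foo'
  0 -> 'fast'
  1 -> 'run'
  1 -> 'run'
  3 -> 'data'

Decoded: "foo fast run run data"


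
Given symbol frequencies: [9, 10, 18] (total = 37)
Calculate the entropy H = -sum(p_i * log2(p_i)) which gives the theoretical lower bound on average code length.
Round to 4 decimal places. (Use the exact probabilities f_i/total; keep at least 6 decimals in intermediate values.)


Per-symbol terms -p_i * log2(p_i) with p_i = f_i/37:
  p = 9/37 = 0.243243: log2(p) = -2.039528, -p*log2(p) = 0.496101
  p = 10/37 = 0.270270: log2(p) = -1.887525, -p*log2(p) = 0.510142
  p = 18/37 = 0.486486: log2(p) = -1.039528, -p*log2(p) = 0.505717
H = 0.496101 + 0.510142 + 0.505717 = 1.511960

H = 1.512 bits/symbol


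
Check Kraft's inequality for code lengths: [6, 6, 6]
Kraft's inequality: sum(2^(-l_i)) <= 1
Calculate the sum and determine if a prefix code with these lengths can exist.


Sum = 2^(-6) + 2^(-6) + 2^(-6)
    = 0.015625 + 0.015625 + 0.015625
    = 3/64 = 0.046875
Since 0.046875 <= 1, Kraft's inequality IS satisfied.
A prefix code with these lengths CAN exist.

Kraft sum = 0.046875. Satisfied.


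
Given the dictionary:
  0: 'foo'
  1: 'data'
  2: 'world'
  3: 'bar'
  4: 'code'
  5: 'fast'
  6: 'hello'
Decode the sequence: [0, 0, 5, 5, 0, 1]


Look up each index in the dictionary:
  0 -> 'foo'
  0 -> 'foo'
  5 -> 'fast'
  5 -> 'fast'
  0 -> 'foo'
  1 -> 'data'

Decoded: "foo foo fast fast foo data"


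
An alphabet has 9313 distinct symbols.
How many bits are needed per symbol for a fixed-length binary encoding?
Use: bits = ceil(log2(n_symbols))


log2(9313) = 13.185
Bracket: 2^13 = 8192 < 9313 <= 2^14 = 16384
So ceil(log2(9313)) = 14

bits = ceil(log2(9313)) = ceil(13.185) = 14 bits


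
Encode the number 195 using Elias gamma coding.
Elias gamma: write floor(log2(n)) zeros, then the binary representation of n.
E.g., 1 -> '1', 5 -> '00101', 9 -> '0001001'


num_bits = floor(log2(195)) + 1 = 8
leading_zeros = num_bits - 1 = 7
binary(195) = 11000011

Elias gamma(195) = '0000000' + '11000011' = 000000011000011 (15 bits)


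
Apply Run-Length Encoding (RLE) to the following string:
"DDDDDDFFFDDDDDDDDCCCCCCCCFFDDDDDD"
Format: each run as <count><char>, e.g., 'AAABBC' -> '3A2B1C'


Scanning runs left to right:
  i=0: run of 'D' x 6 -> '6D'
  i=6: run of 'F' x 3 -> '3F'
  i=9: run of 'D' x 8 -> '8D'
  i=17: run of 'C' x 8 -> '8C'
  i=25: run of 'F' x 2 -> '2F'
  i=27: run of 'D' x 6 -> '6D'

RLE = 6D3F8D8C2F6D


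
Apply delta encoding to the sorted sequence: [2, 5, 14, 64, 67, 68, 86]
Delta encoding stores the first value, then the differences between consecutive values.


First value: 2
Deltas:
  5 - 2 = 3
  14 - 5 = 9
  64 - 14 = 50
  67 - 64 = 3
  68 - 67 = 1
  86 - 68 = 18


Delta encoded: [2, 3, 9, 50, 3, 1, 18]


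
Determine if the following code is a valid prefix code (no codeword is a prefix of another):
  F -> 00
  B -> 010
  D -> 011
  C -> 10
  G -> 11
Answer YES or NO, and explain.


Checking each pair (does one codeword prefix another?):
  F='00' vs B='010': no prefix
  F='00' vs D='011': no prefix
  F='00' vs C='10': no prefix
  F='00' vs G='11': no prefix
  B='010' vs F='00': no prefix
  B='010' vs D='011': no prefix
  B='010' vs C='10': no prefix
  B='010' vs G='11': no prefix
  D='011' vs F='00': no prefix
  D='011' vs B='010': no prefix
  D='011' vs C='10': no prefix
  D='011' vs G='11': no prefix
  C='10' vs F='00': no prefix
  C='10' vs B='010': no prefix
  C='10' vs D='011': no prefix
  C='10' vs G='11': no prefix
  G='11' vs F='00': no prefix
  G='11' vs B='010': no prefix
  G='11' vs D='011': no prefix
  G='11' vs C='10': no prefix
No violation found over all pairs.

YES -- this is a valid prefix code. No codeword is a prefix of any other codeword.


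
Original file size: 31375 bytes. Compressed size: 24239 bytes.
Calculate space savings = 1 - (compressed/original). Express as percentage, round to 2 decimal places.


ratio = compressed/original = 24239/31375 = 0.772558
savings = 1 - ratio = 1 - 0.772558 = 0.227442
as a percentage: 0.227442 * 100 = 22.74%

Space savings = 1 - 24239/31375 = 22.74%


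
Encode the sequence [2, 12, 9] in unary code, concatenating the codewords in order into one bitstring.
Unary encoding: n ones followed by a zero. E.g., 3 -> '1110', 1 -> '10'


Encode each number as n ones followed by a terminating 0:
  2 -> 110 (3 bits)
  12 -> 1111111111110 (13 bits)
  9 -> 1111111110 (10 bits)
Total length = 3 + 13 + 10 = 26 bits.

Unary([2, 12, 9]) = 11011111111111101111111110 (26 bits)


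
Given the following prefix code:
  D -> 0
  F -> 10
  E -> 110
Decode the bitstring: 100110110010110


Decoding step by step:
Bits 10 -> F
Bits 0 -> D
Bits 110 -> E
Bits 110 -> E
Bits 0 -> D
Bits 10 -> F
Bits 110 -> E


Decoded message: FDEEDFE


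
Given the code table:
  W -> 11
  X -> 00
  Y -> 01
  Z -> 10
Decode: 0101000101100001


Decoding:
01 -> Y
01 -> Y
00 -> X
01 -> Y
01 -> Y
10 -> Z
00 -> X
01 -> Y


Result: YYXYYZXY


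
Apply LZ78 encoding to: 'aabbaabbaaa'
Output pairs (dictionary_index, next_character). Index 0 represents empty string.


LZ78 encoding steps:
Dictionary: {0: ''}
Step 1: w='' (idx 0), next='a' -> output (0, 'a'), add 'a' as idx 1
Step 2: w='a' (idx 1), next='b' -> output (1, 'b'), add 'ab' as idx 2
Step 3: w='' (idx 0), next='b' -> output (0, 'b'), add 'b' as idx 3
Step 4: w='a' (idx 1), next='a' -> output (1, 'a'), add 'aa' as idx 4
Step 5: w='b' (idx 3), next='b' -> output (3, 'b'), add 'bb' as idx 5
Step 6: w='aa' (idx 4), next='a' -> output (4, 'a'), add 'aaa' as idx 6


Encoded: [(0, 'a'), (1, 'b'), (0, 'b'), (1, 'a'), (3, 'b'), (4, 'a')]


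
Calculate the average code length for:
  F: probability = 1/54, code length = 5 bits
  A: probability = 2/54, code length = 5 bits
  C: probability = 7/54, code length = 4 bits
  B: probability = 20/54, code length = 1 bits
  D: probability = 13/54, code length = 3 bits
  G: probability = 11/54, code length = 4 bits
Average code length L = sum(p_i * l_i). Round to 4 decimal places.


Weighted contributions p_i * l_i:
  F: (1/54) * 5 = 5/54
  A: (2/54) * 5 = 10/54
  C: (7/54) * 4 = 28/54
  B: (20/54) * 1 = 20/54
  D: (13/54) * 3 = 39/54
  G: (11/54) * 4 = 44/54
Sum = (5 + 10 + 28 + 20 + 39 + 44)/54 = 146/54

L = 146/54 = 2.7037 bits/symbol


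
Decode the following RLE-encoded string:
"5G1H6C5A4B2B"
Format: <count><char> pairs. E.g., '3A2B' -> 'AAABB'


Expanding each <count><char> pair:
  5G -> 'GGGGG'
  1H -> 'H'
  6C -> 'CCCCCC'
  5A -> 'AAAAA'
  4B -> 'BBBB'
  2B -> 'BB'

Decoded = GGGGGHCCCCCCAAAAABBBBBB


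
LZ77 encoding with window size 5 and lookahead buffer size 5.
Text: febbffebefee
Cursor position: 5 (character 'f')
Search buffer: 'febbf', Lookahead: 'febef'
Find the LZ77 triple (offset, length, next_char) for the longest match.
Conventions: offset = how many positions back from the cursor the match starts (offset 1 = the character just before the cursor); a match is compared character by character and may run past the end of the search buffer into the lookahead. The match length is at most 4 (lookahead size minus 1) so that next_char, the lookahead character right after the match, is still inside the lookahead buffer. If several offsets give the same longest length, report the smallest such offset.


Try each offset into the search buffer:
  offset=1 (pos 4, char 'f'): match length 1
  offset=2 (pos 3, char 'b'): match length 0
  offset=3 (pos 2, char 'b'): match length 0
  offset=4 (pos 1, char 'e'): match length 0
  offset=5 (pos 0, char 'f'): match length 3
Longest match has length 3 at offset 5.
next_char = character at position 5 + 3 = 8 -> 'e'

Best match: offset=5, length=3 (matching 'feb' starting at position 0)
LZ77 triple: (5, 3, 'e')


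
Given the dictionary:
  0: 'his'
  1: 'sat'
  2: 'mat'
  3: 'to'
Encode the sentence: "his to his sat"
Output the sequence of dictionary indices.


Look up each word in the dictionary:
  'his' -> 0
  'to' -> 3
  'his' -> 0
  'sat' -> 1

Encoded: [0, 3, 0, 1]


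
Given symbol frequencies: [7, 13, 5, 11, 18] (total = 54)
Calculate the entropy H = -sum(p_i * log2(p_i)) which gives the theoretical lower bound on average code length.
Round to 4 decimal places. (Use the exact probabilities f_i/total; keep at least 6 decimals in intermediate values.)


Per-symbol terms -p_i * log2(p_i) with p_i = f_i/54:
  p = 7/54 = 0.129630: log2(p) = -2.947533, -p*log2(p) = 0.382088
  p = 13/54 = 0.240741: log2(p) = -2.054448, -p*log2(p) = 0.494589
  p = 5/54 = 0.092593: log2(p) = -3.432959, -p*log2(p) = 0.317867
  p = 11/54 = 0.203704: log2(p) = -2.295456, -p*log2(p) = 0.467593
  p = 18/54 = 0.333333: log2(p) = -1.584963, -p*log2(p) = 0.528321
H = 0.382088 + 0.494589 + 0.317867 + 0.467593 + 0.528321 = 2.190458

H = 2.1905 bits/symbol


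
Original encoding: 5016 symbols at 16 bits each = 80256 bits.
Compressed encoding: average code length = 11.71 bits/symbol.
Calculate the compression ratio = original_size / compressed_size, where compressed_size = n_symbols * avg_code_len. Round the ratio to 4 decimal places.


original_size = n_symbols * orig_bits = 5016 * 16 = 80256 bits
compressed_size = n_symbols * avg_code_len = 5016 * 11.71 = 58737.36 bits
ratio = original_size / compressed_size = 80256 / 58737.36 = 1.3664

Compression ratio = 1.3664


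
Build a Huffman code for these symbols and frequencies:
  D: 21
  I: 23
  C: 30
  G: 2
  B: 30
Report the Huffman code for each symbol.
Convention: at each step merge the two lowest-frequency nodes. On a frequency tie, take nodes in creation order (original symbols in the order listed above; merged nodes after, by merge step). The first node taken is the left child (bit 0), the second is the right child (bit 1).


Huffman tree construction:
Step 1: Merge G(2) + D(21) = 23
Step 2: Merge I(23) + (G+D)(23) = 46
Step 3: Merge C(30) + B(30) = 60
Step 4: Merge (I+(G+D))(46) + (C+B)(60) = 106
Read each symbol's code off the tree from the root (left child = 0, right child = 1).

Codes:
  D: 011 (length 3)
  I: 00 (length 2)
  C: 10 (length 2)
  G: 010 (length 3)
  B: 11 (length 2)
Average code length: 235/106 = 2.2170 bits/symbol


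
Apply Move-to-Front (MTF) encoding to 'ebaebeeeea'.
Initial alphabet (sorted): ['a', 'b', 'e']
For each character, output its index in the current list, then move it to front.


MTF encoding:
'e': index 2 in ['a', 'b', 'e'] -> ['e', 'a', 'b']
'b': index 2 in ['e', 'a', 'b'] -> ['b', 'e', 'a']
'a': index 2 in ['b', 'e', 'a'] -> ['a', 'b', 'e']
'e': index 2 in ['a', 'b', 'e'] -> ['e', 'a', 'b']
'b': index 2 in ['e', 'a', 'b'] -> ['b', 'e', 'a']
'e': index 1 in ['b', 'e', 'a'] -> ['e', 'b', 'a']
'e': index 0 in ['e', 'b', 'a'] -> ['e', 'b', 'a']
'e': index 0 in ['e', 'b', 'a'] -> ['e', 'b', 'a']
'e': index 0 in ['e', 'b', 'a'] -> ['e', 'b', 'a']
'a': index 2 in ['e', 'b', 'a'] -> ['a', 'e', 'b']


Output: [2, 2, 2, 2, 2, 1, 0, 0, 0, 2]


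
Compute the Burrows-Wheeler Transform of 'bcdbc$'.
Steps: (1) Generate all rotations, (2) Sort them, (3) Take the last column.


Rotations (sorted):
  0: $bcdbc -> last char: c
  1: bc$bcd -> last char: d
  2: bcdbc$ -> last char: $
  3: c$bcdb -> last char: b
  4: cdbc$b -> last char: b
  5: dbc$bc -> last char: c


BWT = cd$bbc


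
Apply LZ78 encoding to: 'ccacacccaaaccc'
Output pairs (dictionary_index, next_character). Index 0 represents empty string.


LZ78 encoding steps:
Dictionary: {0: ''}
Step 1: w='' (idx 0), next='c' -> output (0, 'c'), add 'c' as idx 1
Step 2: w='c' (idx 1), next='a' -> output (1, 'a'), add 'ca' as idx 2
Step 3: w='ca' (idx 2), next='c' -> output (2, 'c'), add 'cac' as idx 3
Step 4: w='c' (idx 1), next='c' -> output (1, 'c'), add 'cc' as idx 4
Step 5: w='' (idx 0), next='a' -> output (0, 'a'), add 'a' as idx 5
Step 6: w='a' (idx 5), next='a' -> output (5, 'a'), add 'aa' as idx 6
Step 7: w='cc' (idx 4), next='c' -> output (4, 'c'), add 'ccc' as idx 7


Encoded: [(0, 'c'), (1, 'a'), (2, 'c'), (1, 'c'), (0, 'a'), (5, 'a'), (4, 'c')]


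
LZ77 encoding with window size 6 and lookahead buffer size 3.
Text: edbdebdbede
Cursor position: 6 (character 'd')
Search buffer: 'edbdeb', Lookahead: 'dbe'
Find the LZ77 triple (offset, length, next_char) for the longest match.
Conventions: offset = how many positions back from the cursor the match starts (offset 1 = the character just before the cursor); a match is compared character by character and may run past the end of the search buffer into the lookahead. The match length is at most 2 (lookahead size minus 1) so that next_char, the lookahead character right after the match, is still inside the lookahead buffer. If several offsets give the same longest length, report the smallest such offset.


Try each offset into the search buffer:
  offset=1 (pos 5, char 'b'): match length 0
  offset=2 (pos 4, char 'e'): match length 0
  offset=3 (pos 3, char 'd'): match length 1
  offset=4 (pos 2, char 'b'): match length 0
  offset=5 (pos 1, char 'd'): match length 2
  offset=6 (pos 0, char 'e'): match length 0
Longest match has length 2 at offset 5.
next_char = character at position 6 + 2 = 8 -> 'e'

Best match: offset=5, length=2 (matching 'db' starting at position 1)
LZ77 triple: (5, 2, 'e')


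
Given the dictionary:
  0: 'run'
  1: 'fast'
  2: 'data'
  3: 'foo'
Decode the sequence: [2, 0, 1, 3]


Look up each index in the dictionary:
  2 -> 'data'
  0 -> 'run'
  1 -> 'fast'
  3 -> 'foo'

Decoded: "data run fast foo"


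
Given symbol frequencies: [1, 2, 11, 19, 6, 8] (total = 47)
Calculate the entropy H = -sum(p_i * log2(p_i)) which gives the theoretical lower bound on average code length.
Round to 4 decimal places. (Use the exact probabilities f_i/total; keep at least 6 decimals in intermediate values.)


Per-symbol terms -p_i * log2(p_i) with p_i = f_i/47:
  p = 1/47 = 0.021277: log2(p) = -5.554589, -p*log2(p) = 0.118183
  p = 2/47 = 0.042553: log2(p) = -4.554589, -p*log2(p) = 0.193812
  p = 11/47 = 0.234043: log2(p) = -2.095157, -p*log2(p) = 0.490356
  p = 19/47 = 0.404255: log2(p) = -1.306661, -p*log2(p) = 0.528225
  p = 6/47 = 0.127660: log2(p) = -2.969626, -p*log2(p) = 0.379101
  p = 8/47 = 0.170213: log2(p) = -2.554589, -p*log2(p) = 0.434824
H = 0.118183 + 0.193812 + 0.490356 + 0.528225 + 0.379101 + 0.434824 = 2.144501

H = 2.1445 bits/symbol


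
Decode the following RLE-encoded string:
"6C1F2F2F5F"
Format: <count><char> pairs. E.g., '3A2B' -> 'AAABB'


Expanding each <count><char> pair:
  6C -> 'CCCCCC'
  1F -> 'F'
  2F -> 'FF'
  2F -> 'FF'
  5F -> 'FFFFF'

Decoded = CCCCCCFFFFFFFFFF


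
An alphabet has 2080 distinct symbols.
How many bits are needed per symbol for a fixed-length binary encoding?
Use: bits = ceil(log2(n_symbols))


log2(2080) = 11.0224
Bracket: 2^11 = 2048 < 2080 <= 2^12 = 4096
So ceil(log2(2080)) = 12

bits = ceil(log2(2080)) = ceil(11.0224) = 12 bits


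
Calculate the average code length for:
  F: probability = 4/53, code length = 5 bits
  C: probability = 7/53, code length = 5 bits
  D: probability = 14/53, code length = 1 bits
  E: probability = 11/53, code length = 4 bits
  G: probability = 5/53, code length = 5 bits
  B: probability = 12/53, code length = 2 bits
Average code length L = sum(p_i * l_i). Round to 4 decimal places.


Weighted contributions p_i * l_i:
  F: (4/53) * 5 = 20/53
  C: (7/53) * 5 = 35/53
  D: (14/53) * 1 = 14/53
  E: (11/53) * 4 = 44/53
  G: (5/53) * 5 = 25/53
  B: (12/53) * 2 = 24/53
Sum = (20 + 35 + 14 + 44 + 25 + 24)/53 = 162/53

L = 162/53 = 3.0566 bits/symbol


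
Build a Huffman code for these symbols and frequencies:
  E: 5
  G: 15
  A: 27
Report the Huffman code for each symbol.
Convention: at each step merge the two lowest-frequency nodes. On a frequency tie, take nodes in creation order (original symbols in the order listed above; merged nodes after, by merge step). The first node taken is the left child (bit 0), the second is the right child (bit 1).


Huffman tree construction:
Step 1: Merge E(5) + G(15) = 20
Step 2: Merge (E+G)(20) + A(27) = 47
Read each symbol's code off the tree from the root (left child = 0, right child = 1).

Codes:
  E: 00 (length 2)
  G: 01 (length 2)
  A: 1 (length 1)
Average code length: 67/47 = 1.4255 bits/symbol


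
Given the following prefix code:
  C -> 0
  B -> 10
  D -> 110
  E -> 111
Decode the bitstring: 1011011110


Decoding step by step:
Bits 10 -> B
Bits 110 -> D
Bits 111 -> E
Bits 10 -> B


Decoded message: BDEB


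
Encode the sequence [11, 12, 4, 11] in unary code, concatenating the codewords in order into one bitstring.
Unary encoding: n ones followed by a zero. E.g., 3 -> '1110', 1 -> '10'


Encode each number as n ones followed by a terminating 0:
  11 -> 111111111110 (12 bits)
  12 -> 1111111111110 (13 bits)
  4 -> 11110 (5 bits)
  11 -> 111111111110 (12 bits)
Total length = 12 + 13 + 5 + 12 = 42 bits.

Unary([11, 12, 4, 11]) = 111111111110111111111111011110111111111110 (42 bits)


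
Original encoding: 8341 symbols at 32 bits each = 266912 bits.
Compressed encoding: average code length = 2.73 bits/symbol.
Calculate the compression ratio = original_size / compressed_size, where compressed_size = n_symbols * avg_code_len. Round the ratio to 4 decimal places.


original_size = n_symbols * orig_bits = 8341 * 32 = 266912 bits
compressed_size = n_symbols * avg_code_len = 8341 * 2.73 = 22770.93 bits
ratio = original_size / compressed_size = 266912 / 22770.93 = 11.7216

Compression ratio = 11.7216


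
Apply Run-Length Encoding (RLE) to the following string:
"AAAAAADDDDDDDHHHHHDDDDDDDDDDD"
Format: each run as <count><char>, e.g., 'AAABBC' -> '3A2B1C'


Scanning runs left to right:
  i=0: run of 'A' x 6 -> '6A'
  i=6: run of 'D' x 7 -> '7D'
  i=13: run of 'H' x 5 -> '5H'
  i=18: run of 'D' x 11 -> '11D'

RLE = 6A7D5H11D


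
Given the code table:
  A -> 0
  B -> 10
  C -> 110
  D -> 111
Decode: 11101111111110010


Decoding:
111 -> D
0 -> A
111 -> D
111 -> D
111 -> D
0 -> A
0 -> A
10 -> B


Result: DADDDAAB


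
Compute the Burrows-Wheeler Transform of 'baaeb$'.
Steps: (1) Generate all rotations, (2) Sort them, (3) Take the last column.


Rotations (sorted):
  0: $baaeb -> last char: b
  1: aaeb$b -> last char: b
  2: aeb$ba -> last char: a
  3: b$baae -> last char: e
  4: baaeb$ -> last char: $
  5: eb$baa -> last char: a


BWT = bbae$a


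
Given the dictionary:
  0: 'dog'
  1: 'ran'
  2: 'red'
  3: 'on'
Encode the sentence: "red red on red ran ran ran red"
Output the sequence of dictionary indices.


Look up each word in the dictionary:
  'red' -> 2
  'red' -> 2
  'on' -> 3
  'red' -> 2
  'ran' -> 1
  'ran' -> 1
  'ran' -> 1
  'red' -> 2

Encoded: [2, 2, 3, 2, 1, 1, 1, 2]


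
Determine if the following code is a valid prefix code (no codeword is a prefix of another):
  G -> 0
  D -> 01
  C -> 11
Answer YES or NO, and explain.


Checking each pair (does one codeword prefix another?):
  G='0' vs D='01': prefix -- VIOLATION

NO -- this is NOT a valid prefix code. G (0) is a prefix of D (01).


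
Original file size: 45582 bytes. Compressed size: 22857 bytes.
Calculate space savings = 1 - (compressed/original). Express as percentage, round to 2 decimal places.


ratio = compressed/original = 22857/45582 = 0.501448
savings = 1 - ratio = 1 - 0.501448 = 0.498552
as a percentage: 0.498552 * 100 = 49.86%

Space savings = 1 - 22857/45582 = 49.86%


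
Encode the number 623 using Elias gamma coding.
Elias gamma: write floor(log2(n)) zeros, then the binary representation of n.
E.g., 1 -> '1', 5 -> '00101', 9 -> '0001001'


num_bits = floor(log2(623)) + 1 = 10
leading_zeros = num_bits - 1 = 9
binary(623) = 1001101111

Elias gamma(623) = '000000000' + '1001101111' = 0000000001001101111 (19 bits)


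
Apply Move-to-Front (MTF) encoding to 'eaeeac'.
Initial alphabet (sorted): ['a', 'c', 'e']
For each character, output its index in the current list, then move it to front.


MTF encoding:
'e': index 2 in ['a', 'c', 'e'] -> ['e', 'a', 'c']
'a': index 1 in ['e', 'a', 'c'] -> ['a', 'e', 'c']
'e': index 1 in ['a', 'e', 'c'] -> ['e', 'a', 'c']
'e': index 0 in ['e', 'a', 'c'] -> ['e', 'a', 'c']
'a': index 1 in ['e', 'a', 'c'] -> ['a', 'e', 'c']
'c': index 2 in ['a', 'e', 'c'] -> ['c', 'a', 'e']


Output: [2, 1, 1, 0, 1, 2]


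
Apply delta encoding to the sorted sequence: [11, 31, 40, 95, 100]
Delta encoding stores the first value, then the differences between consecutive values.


First value: 11
Deltas:
  31 - 11 = 20
  40 - 31 = 9
  95 - 40 = 55
  100 - 95 = 5


Delta encoded: [11, 20, 9, 55, 5]


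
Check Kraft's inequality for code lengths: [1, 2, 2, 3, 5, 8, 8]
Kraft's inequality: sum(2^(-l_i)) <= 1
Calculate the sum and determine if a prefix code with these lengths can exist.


Sum = 2^(-1) + 2^(-2) + 2^(-2) + 2^(-3) + 2^(-5) + 2^(-8) + 2^(-8)
    = 0.5 + 0.25 + 0.25 + 0.125 + 0.03125 + 0.00390625 + 0.00390625
    = 298/256 = 1.1640625
Since 1.1640625 > 1, Kraft's inequality is NOT satisfied.
A prefix code with these lengths CANNOT exist.

Kraft sum = 1.1640625. Not satisfied.


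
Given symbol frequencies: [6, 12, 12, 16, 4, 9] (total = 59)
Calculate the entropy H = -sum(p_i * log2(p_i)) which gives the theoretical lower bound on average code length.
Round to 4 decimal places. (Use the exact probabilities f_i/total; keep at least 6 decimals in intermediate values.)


Per-symbol terms -p_i * log2(p_i) with p_i = f_i/59:
  p = 6/59 = 0.101695: log2(p) = -3.297681, -p*log2(p) = 0.335357
  p = 12/59 = 0.203390: log2(p) = -2.297681, -p*log2(p) = 0.467325
  p = 12/59 = 0.203390: log2(p) = -2.297681, -p*log2(p) = 0.467325
  p = 16/59 = 0.271186: log2(p) = -1.882643, -p*log2(p) = 0.510547
  p = 4/59 = 0.067797: log2(p) = -3.882643, -p*log2(p) = 0.263230
  p = 9/59 = 0.152542: log2(p) = -2.712718, -p*log2(p) = 0.413804
H = 0.335357 + 0.467325 + 0.467325 + 0.510547 + 0.263230 + 0.413804 = 2.457588

H = 2.4576 bits/symbol


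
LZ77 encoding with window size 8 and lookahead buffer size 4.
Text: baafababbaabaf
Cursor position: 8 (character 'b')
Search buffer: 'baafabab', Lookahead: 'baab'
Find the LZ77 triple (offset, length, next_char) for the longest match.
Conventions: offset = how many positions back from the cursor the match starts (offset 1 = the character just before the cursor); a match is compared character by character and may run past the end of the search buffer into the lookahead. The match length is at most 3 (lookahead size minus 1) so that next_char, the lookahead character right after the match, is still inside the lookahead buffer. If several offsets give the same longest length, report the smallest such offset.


Try each offset into the search buffer:
  offset=1 (pos 7, char 'b'): match length 1
  offset=2 (pos 6, char 'a'): match length 0
  offset=3 (pos 5, char 'b'): match length 2
  offset=4 (pos 4, char 'a'): match length 0
  offset=5 (pos 3, char 'f'): match length 0
  offset=6 (pos 2, char 'a'): match length 0
  offset=7 (pos 1, char 'a'): match length 0
  offset=8 (pos 0, char 'b'): match length 3
Longest match has length 3 at offset 8.
next_char = character at position 8 + 3 = 11 -> 'b'

Best match: offset=8, length=3 (matching 'baa' starting at position 0)
LZ77 triple: (8, 3, 'b')


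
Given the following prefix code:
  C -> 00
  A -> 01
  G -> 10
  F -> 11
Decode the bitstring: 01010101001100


Decoding step by step:
Bits 01 -> A
Bits 01 -> A
Bits 01 -> A
Bits 01 -> A
Bits 00 -> C
Bits 11 -> F
Bits 00 -> C


Decoded message: AAAACFC


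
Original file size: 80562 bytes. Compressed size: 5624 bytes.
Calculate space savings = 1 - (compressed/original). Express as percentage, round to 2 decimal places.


ratio = compressed/original = 5624/80562 = 0.06981
savings = 1 - ratio = 1 - 0.06981 = 0.93019
as a percentage: 0.93019 * 100 = 93.02%

Space savings = 1 - 5624/80562 = 93.02%


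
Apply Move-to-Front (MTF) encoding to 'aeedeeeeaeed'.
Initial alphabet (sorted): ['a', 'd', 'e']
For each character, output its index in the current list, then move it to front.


MTF encoding:
'a': index 0 in ['a', 'd', 'e'] -> ['a', 'd', 'e']
'e': index 2 in ['a', 'd', 'e'] -> ['e', 'a', 'd']
'e': index 0 in ['e', 'a', 'd'] -> ['e', 'a', 'd']
'd': index 2 in ['e', 'a', 'd'] -> ['d', 'e', 'a']
'e': index 1 in ['d', 'e', 'a'] -> ['e', 'd', 'a']
'e': index 0 in ['e', 'd', 'a'] -> ['e', 'd', 'a']
'e': index 0 in ['e', 'd', 'a'] -> ['e', 'd', 'a']
'e': index 0 in ['e', 'd', 'a'] -> ['e', 'd', 'a']
'a': index 2 in ['e', 'd', 'a'] -> ['a', 'e', 'd']
'e': index 1 in ['a', 'e', 'd'] -> ['e', 'a', 'd']
'e': index 0 in ['e', 'a', 'd'] -> ['e', 'a', 'd']
'd': index 2 in ['e', 'a', 'd'] -> ['d', 'e', 'a']


Output: [0, 2, 0, 2, 1, 0, 0, 0, 2, 1, 0, 2]


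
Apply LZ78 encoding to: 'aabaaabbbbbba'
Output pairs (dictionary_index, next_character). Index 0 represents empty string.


LZ78 encoding steps:
Dictionary: {0: ''}
Step 1: w='' (idx 0), next='a' -> output (0, 'a'), add 'a' as idx 1
Step 2: w='a' (idx 1), next='b' -> output (1, 'b'), add 'ab' as idx 2
Step 3: w='a' (idx 1), next='a' -> output (1, 'a'), add 'aa' as idx 3
Step 4: w='ab' (idx 2), next='b' -> output (2, 'b'), add 'abb' as idx 4
Step 5: w='' (idx 0), next='b' -> output (0, 'b'), add 'b' as idx 5
Step 6: w='b' (idx 5), next='b' -> output (5, 'b'), add 'bb' as idx 6
Step 7: w='b' (idx 5), next='a' -> output (5, 'a'), add 'ba' as idx 7


Encoded: [(0, 'a'), (1, 'b'), (1, 'a'), (2, 'b'), (0, 'b'), (5, 'b'), (5, 'a')]


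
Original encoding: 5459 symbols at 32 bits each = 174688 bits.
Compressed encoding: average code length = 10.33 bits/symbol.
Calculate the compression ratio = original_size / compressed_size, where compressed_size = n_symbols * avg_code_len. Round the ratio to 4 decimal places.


original_size = n_symbols * orig_bits = 5459 * 32 = 174688 bits
compressed_size = n_symbols * avg_code_len = 5459 * 10.33 = 56391.47 bits
ratio = original_size / compressed_size = 174688 / 56391.47 = 3.0978

Compression ratio = 3.0978


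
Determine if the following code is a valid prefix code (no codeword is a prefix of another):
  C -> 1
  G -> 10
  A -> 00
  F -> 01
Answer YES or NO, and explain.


Checking each pair (does one codeword prefix another?):
  C='1' vs G='10': prefix -- VIOLATION

NO -- this is NOT a valid prefix code. C (1) is a prefix of G (10).


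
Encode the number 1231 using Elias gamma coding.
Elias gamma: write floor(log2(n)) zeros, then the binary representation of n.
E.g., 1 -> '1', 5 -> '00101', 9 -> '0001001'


num_bits = floor(log2(1231)) + 1 = 11
leading_zeros = num_bits - 1 = 10
binary(1231) = 10011001111

Elias gamma(1231) = '0000000000' + '10011001111' = 000000000010011001111 (21 bits)


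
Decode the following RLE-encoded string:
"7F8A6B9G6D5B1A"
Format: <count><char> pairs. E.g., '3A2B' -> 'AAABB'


Expanding each <count><char> pair:
  7F -> 'FFFFFFF'
  8A -> 'AAAAAAAA'
  6B -> 'BBBBBB'
  9G -> 'GGGGGGGGG'
  6D -> 'DDDDDD'
  5B -> 'BBBBB'
  1A -> 'A'

Decoded = FFFFFFFAAAAAAAABBBBBBGGGGGGGGGDDDDDDBBBBBA


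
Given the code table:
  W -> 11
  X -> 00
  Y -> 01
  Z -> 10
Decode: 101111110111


Decoding:
10 -> Z
11 -> W
11 -> W
11 -> W
01 -> Y
11 -> W


Result: ZWWWYW


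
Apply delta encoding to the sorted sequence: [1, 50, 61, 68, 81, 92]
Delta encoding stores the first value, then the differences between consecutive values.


First value: 1
Deltas:
  50 - 1 = 49
  61 - 50 = 11
  68 - 61 = 7
  81 - 68 = 13
  92 - 81 = 11


Delta encoded: [1, 49, 11, 7, 13, 11]


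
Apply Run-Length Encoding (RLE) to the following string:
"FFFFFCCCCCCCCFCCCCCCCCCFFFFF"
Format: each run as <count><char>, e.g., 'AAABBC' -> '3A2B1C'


Scanning runs left to right:
  i=0: run of 'F' x 5 -> '5F'
  i=5: run of 'C' x 8 -> '8C'
  i=13: run of 'F' x 1 -> '1F'
  i=14: run of 'C' x 9 -> '9C'
  i=23: run of 'F' x 5 -> '5F'

RLE = 5F8C1F9C5F


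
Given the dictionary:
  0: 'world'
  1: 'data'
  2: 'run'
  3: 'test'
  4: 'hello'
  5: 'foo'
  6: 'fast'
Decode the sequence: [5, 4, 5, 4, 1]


Look up each index in the dictionary:
  5 -> 'foo'
  4 -> 'hello'
  5 -> 'foo'
  4 -> 'hello'
  1 -> 'data'

Decoded: "foo hello foo hello data"


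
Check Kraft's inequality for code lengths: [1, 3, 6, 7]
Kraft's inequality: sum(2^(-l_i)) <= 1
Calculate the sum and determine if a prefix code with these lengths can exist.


Sum = 2^(-1) + 2^(-3) + 2^(-6) + 2^(-7)
    = 0.5 + 0.125 + 0.015625 + 0.0078125
    = 83/128 = 0.6484375
Since 0.6484375 <= 1, Kraft's inequality IS satisfied.
A prefix code with these lengths CAN exist.

Kraft sum = 0.6484375. Satisfied.


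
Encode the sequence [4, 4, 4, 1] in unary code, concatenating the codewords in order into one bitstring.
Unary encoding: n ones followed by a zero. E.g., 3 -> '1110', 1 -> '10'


Encode each number as n ones followed by a terminating 0:
  4 -> 11110 (5 bits)
  4 -> 11110 (5 bits)
  4 -> 11110 (5 bits)
  1 -> 10 (2 bits)
Total length = 5 + 5 + 5 + 2 = 17 bits.

Unary([4, 4, 4, 1]) = 11110111101111010 (17 bits)


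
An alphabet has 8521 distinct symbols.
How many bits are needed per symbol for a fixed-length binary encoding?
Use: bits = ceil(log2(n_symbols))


log2(8521) = 13.0568
Bracket: 2^13 = 8192 < 8521 <= 2^14 = 16384
So ceil(log2(8521)) = 14

bits = ceil(log2(8521)) = ceil(13.0568) = 14 bits


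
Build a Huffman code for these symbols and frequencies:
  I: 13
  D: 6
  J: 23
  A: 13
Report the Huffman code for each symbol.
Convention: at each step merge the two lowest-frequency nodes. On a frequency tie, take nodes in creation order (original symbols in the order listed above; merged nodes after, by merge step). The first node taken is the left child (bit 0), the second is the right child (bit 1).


Huffman tree construction:
Step 1: Merge D(6) + I(13) = 19
Step 2: Merge A(13) + (D+I)(19) = 32
Step 3: Merge J(23) + (A+(D+I))(32) = 55
Read each symbol's code off the tree from the root (left child = 0, right child = 1).

Codes:
  I: 111 (length 3)
  D: 110 (length 3)
  J: 0 (length 1)
  A: 10 (length 2)
Average code length: 106/55 = 1.9273 bits/symbol


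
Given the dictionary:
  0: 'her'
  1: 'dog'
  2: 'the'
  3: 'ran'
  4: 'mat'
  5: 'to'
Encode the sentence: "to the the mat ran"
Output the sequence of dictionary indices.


Look up each word in the dictionary:
  'to' -> 5
  'the' -> 2
  'the' -> 2
  'mat' -> 4
  'ran' -> 3

Encoded: [5, 2, 2, 4, 3]


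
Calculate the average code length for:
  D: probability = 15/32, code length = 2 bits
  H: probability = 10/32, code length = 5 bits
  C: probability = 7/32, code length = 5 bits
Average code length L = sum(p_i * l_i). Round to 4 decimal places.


Weighted contributions p_i * l_i:
  D: (15/32) * 2 = 30/32
  H: (10/32) * 5 = 50/32
  C: (7/32) * 5 = 35/32
Sum = (30 + 50 + 35)/32 = 115/32

L = 115/32 = 3.5938 bits/symbol


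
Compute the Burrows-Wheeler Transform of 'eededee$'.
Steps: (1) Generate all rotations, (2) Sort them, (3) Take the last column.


Rotations (sorted):
  0: $eededee -> last char: e
  1: dedee$ee -> last char: e
  2: dee$eede -> last char: e
  3: e$eedede -> last char: e
  4: ededee$e -> last char: e
  5: edee$eed -> last char: d
  6: ee$eeded -> last char: d
  7: eededee$ -> last char: $


BWT = eeeeedd$


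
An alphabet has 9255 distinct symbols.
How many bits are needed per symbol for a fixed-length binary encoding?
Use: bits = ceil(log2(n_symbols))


log2(9255) = 13.176
Bracket: 2^13 = 8192 < 9255 <= 2^14 = 16384
So ceil(log2(9255)) = 14

bits = ceil(log2(9255)) = ceil(13.176) = 14 bits


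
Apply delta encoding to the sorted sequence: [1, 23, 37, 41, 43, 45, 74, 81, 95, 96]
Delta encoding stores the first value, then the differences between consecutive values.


First value: 1
Deltas:
  23 - 1 = 22
  37 - 23 = 14
  41 - 37 = 4
  43 - 41 = 2
  45 - 43 = 2
  74 - 45 = 29
  81 - 74 = 7
  95 - 81 = 14
  96 - 95 = 1


Delta encoded: [1, 22, 14, 4, 2, 2, 29, 7, 14, 1]


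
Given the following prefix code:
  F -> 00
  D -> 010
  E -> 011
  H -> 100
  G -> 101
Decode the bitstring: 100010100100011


Decoding step by step:
Bits 100 -> H
Bits 010 -> D
Bits 100 -> H
Bits 100 -> H
Bits 011 -> E


Decoded message: HDHHE


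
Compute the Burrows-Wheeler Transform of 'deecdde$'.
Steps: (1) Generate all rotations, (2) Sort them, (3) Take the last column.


Rotations (sorted):
  0: $deecdde -> last char: e
  1: cdde$dee -> last char: e
  2: dde$deec -> last char: c
  3: de$deecd -> last char: d
  4: deecdde$ -> last char: $
  5: e$deecdd -> last char: d
  6: ecdde$de -> last char: e
  7: eecdde$d -> last char: d


BWT = eecd$ded


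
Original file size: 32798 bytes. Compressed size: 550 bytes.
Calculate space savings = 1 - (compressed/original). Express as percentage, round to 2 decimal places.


ratio = compressed/original = 550/32798 = 0.016769
savings = 1 - ratio = 1 - 0.016769 = 0.983231
as a percentage: 0.983231 * 100 = 98.32%

Space savings = 1 - 550/32798 = 98.32%


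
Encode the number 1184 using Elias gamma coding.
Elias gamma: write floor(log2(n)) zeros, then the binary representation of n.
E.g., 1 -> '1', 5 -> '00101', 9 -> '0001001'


num_bits = floor(log2(1184)) + 1 = 11
leading_zeros = num_bits - 1 = 10
binary(1184) = 10010100000

Elias gamma(1184) = '0000000000' + '10010100000' = 000000000010010100000 (21 bits)


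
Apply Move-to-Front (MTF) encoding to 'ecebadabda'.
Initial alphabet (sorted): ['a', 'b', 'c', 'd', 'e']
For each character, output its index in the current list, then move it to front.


MTF encoding:
'e': index 4 in ['a', 'b', 'c', 'd', 'e'] -> ['e', 'a', 'b', 'c', 'd']
'c': index 3 in ['e', 'a', 'b', 'c', 'd'] -> ['c', 'e', 'a', 'b', 'd']
'e': index 1 in ['c', 'e', 'a', 'b', 'd'] -> ['e', 'c', 'a', 'b', 'd']
'b': index 3 in ['e', 'c', 'a', 'b', 'd'] -> ['b', 'e', 'c', 'a', 'd']
'a': index 3 in ['b', 'e', 'c', 'a', 'd'] -> ['a', 'b', 'e', 'c', 'd']
'd': index 4 in ['a', 'b', 'e', 'c', 'd'] -> ['d', 'a', 'b', 'e', 'c']
'a': index 1 in ['d', 'a', 'b', 'e', 'c'] -> ['a', 'd', 'b', 'e', 'c']
'b': index 2 in ['a', 'd', 'b', 'e', 'c'] -> ['b', 'a', 'd', 'e', 'c']
'd': index 2 in ['b', 'a', 'd', 'e', 'c'] -> ['d', 'b', 'a', 'e', 'c']
'a': index 2 in ['d', 'b', 'a', 'e', 'c'] -> ['a', 'd', 'b', 'e', 'c']


Output: [4, 3, 1, 3, 3, 4, 1, 2, 2, 2]


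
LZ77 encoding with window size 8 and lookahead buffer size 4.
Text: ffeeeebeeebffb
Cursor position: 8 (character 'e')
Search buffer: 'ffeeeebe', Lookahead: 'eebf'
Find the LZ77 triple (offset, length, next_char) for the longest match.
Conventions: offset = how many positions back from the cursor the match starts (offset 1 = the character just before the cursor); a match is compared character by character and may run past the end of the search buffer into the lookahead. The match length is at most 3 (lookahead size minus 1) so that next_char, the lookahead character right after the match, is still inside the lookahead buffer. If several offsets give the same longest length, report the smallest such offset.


Try each offset into the search buffer:
  offset=1 (pos 7, char 'e'): match length 2
  offset=2 (pos 6, char 'b'): match length 0
  offset=3 (pos 5, char 'e'): match length 1
  offset=4 (pos 4, char 'e'): match length 3
  offset=5 (pos 3, char 'e'): match length 2
  offset=6 (pos 2, char 'e'): match length 2
  offset=7 (pos 1, char 'f'): match length 0
  offset=8 (pos 0, char 'f'): match length 0
Longest match has length 3 at offset 4.
next_char = character at position 8 + 3 = 11 -> 'f'

Best match: offset=4, length=3 (matching 'eeb' starting at position 4)
LZ77 triple: (4, 3, 'f')


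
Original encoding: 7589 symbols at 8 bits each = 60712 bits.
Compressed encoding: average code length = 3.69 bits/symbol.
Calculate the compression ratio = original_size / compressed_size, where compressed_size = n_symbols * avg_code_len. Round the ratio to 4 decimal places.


original_size = n_symbols * orig_bits = 7589 * 8 = 60712 bits
compressed_size = n_symbols * avg_code_len = 7589 * 3.69 = 28003.41 bits
ratio = original_size / compressed_size = 60712 / 28003.41 = 2.168

Compression ratio = 2.168


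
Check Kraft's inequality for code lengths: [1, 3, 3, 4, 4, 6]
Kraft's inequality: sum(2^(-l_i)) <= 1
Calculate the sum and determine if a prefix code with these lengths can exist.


Sum = 2^(-1) + 2^(-3) + 2^(-3) + 2^(-4) + 2^(-4) + 2^(-6)
    = 0.5 + 0.125 + 0.125 + 0.0625 + 0.0625 + 0.015625
    = 57/64 = 0.890625
Since 0.890625 <= 1, Kraft's inequality IS satisfied.
A prefix code with these lengths CAN exist.

Kraft sum = 0.890625. Satisfied.


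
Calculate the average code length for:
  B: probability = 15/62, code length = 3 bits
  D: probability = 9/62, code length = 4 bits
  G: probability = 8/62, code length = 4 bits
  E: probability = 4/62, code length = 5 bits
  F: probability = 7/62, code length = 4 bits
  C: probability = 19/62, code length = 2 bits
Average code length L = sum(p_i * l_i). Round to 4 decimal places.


Weighted contributions p_i * l_i:
  B: (15/62) * 3 = 45/62
  D: (9/62) * 4 = 36/62
  G: (8/62) * 4 = 32/62
  E: (4/62) * 5 = 20/62
  F: (7/62) * 4 = 28/62
  C: (19/62) * 2 = 38/62
Sum = (45 + 36 + 32 + 20 + 28 + 38)/62 = 199/62

L = 199/62 = 3.2097 bits/symbol


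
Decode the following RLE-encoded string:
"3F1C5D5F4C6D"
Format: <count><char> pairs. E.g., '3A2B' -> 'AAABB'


Expanding each <count><char> pair:
  3F -> 'FFF'
  1C -> 'C'
  5D -> 'DDDDD'
  5F -> 'FFFFF'
  4C -> 'CCCC'
  6D -> 'DDDDDD'

Decoded = FFFCDDDDDFFFFFCCCCDDDDDD


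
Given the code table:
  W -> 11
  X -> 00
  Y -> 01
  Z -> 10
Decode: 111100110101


Decoding:
11 -> W
11 -> W
00 -> X
11 -> W
01 -> Y
01 -> Y


Result: WWXWYY


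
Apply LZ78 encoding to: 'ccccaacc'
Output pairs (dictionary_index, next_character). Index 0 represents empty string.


LZ78 encoding steps:
Dictionary: {0: ''}
Step 1: w='' (idx 0), next='c' -> output (0, 'c'), add 'c' as idx 1
Step 2: w='c' (idx 1), next='c' -> output (1, 'c'), add 'cc' as idx 2
Step 3: w='c' (idx 1), next='a' -> output (1, 'a'), add 'ca' as idx 3
Step 4: w='' (idx 0), next='a' -> output (0, 'a'), add 'a' as idx 4
Step 5: w='cc' (idx 2), end of input -> output (2, '')


Encoded: [(0, 'c'), (1, 'c'), (1, 'a'), (0, 'a'), (2, '')]


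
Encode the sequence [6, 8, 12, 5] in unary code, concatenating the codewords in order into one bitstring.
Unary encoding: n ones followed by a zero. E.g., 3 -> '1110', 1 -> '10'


Encode each number as n ones followed by a terminating 0:
  6 -> 1111110 (7 bits)
  8 -> 111111110 (9 bits)
  12 -> 1111111111110 (13 bits)
  5 -> 111110 (6 bits)
Total length = 7 + 9 + 13 + 6 = 35 bits.

Unary([6, 8, 12, 5]) = 11111101111111101111111111110111110 (35 bits)
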